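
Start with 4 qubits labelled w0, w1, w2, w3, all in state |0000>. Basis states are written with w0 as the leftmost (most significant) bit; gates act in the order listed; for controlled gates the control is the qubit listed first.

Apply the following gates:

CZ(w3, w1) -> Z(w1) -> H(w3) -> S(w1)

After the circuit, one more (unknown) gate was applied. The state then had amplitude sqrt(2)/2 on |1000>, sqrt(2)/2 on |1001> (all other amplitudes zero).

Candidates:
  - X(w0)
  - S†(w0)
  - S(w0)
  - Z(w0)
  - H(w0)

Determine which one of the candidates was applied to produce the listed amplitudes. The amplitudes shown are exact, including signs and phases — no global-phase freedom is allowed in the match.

The applied gate was X(w0).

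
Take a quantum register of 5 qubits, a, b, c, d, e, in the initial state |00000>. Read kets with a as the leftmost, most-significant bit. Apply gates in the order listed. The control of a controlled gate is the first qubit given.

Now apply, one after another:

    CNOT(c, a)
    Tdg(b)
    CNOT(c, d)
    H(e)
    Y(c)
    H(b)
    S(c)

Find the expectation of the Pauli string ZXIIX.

The expectation value of ZXIIX is 1.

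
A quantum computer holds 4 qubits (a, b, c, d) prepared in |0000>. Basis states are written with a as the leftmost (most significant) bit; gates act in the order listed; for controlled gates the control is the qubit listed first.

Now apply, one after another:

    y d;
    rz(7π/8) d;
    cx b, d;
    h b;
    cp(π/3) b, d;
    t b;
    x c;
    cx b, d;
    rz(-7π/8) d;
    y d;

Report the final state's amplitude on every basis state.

After the circuit, the state carries amplitude sqrt(2)/2 on |0010>, sqrt(2)*exp(11*I*pi/24)/2 on |0111>, and 0 on every other basis state.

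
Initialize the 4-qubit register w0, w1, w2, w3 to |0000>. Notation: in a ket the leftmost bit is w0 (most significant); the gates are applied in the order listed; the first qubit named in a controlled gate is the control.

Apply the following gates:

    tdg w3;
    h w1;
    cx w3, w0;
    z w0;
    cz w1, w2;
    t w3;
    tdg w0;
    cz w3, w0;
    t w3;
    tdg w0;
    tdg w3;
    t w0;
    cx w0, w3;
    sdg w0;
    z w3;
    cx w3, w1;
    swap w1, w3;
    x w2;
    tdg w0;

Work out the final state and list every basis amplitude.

The final amplitudes are sqrt(2)/2 on |0010>, sqrt(2)/2 on |0011>, and 0 on every other basis state.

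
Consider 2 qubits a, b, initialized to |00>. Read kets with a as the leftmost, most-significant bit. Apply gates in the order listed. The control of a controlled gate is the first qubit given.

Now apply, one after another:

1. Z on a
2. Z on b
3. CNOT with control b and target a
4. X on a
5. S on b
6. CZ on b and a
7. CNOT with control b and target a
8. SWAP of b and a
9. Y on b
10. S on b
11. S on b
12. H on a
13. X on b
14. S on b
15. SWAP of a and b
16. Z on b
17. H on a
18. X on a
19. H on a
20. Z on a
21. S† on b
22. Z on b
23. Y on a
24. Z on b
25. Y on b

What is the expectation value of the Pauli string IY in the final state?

The expectation value of IY is 1.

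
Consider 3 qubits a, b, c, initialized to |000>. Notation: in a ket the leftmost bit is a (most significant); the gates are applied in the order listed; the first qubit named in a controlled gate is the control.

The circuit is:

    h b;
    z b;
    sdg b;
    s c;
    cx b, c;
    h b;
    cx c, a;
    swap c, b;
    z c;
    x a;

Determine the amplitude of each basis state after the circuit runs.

After the circuit, the state carries amplitude 0 on |000>, 0 on |001>, I/2 on |010>, I/2 on |011>, 1/2 on |100>, -1/2 on |101>, 0 on |110>, 0 on |111>.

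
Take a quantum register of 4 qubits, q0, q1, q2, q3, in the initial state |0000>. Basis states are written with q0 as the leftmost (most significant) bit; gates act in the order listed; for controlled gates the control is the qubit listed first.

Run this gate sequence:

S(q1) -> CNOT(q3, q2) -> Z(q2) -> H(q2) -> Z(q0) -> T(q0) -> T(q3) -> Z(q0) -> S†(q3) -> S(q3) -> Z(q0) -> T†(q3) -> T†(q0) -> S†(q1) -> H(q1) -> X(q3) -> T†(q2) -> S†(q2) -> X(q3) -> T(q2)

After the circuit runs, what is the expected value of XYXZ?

In the final state, XYXZ has expectation 0. Key observation: the block from step 6 through step 13 cancels to the identity and can be dropped.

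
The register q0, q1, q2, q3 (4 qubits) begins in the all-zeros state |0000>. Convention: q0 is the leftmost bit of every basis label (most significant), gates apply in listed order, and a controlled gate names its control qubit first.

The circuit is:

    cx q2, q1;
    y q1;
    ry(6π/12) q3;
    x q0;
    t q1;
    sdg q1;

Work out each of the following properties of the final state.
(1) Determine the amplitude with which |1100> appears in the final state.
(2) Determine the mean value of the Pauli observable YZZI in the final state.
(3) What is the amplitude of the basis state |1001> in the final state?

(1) |1100> carries amplitude sqrt(2)*exp(I*pi/4)/2 in the final state.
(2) The expectation value of YZZI is 0.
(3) |1001> carries amplitude 0 in the final state.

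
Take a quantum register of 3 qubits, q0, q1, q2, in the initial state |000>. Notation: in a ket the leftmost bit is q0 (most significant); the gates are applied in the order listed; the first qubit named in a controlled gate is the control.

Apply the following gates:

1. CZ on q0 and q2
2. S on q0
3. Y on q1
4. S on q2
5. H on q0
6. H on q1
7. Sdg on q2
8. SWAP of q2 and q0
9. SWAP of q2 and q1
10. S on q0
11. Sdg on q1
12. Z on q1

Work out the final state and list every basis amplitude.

The final amplitudes are I/2 on |000>, -I/2 on |001>, -1/2 on |010>, 1/2 on |011>, 0 on |100>, 0 on |101>, 0 on |110>, 0 on |111>.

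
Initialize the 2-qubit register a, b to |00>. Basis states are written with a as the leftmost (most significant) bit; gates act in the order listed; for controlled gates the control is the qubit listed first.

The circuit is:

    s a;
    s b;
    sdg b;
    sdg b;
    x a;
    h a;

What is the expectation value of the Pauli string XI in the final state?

The expectation value of XI is -1.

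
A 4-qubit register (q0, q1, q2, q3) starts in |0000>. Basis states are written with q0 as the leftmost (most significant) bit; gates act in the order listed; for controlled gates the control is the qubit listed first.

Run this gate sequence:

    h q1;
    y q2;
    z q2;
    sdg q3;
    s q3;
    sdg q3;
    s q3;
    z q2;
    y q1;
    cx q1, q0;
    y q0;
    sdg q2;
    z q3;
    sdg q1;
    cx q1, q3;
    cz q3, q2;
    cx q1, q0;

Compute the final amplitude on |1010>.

The final state's coefficient on |1010> equals sqrt(2)/2. Key observation: steps 3-8 multiply out to the identity, so the circuit reduces to the remaining gates.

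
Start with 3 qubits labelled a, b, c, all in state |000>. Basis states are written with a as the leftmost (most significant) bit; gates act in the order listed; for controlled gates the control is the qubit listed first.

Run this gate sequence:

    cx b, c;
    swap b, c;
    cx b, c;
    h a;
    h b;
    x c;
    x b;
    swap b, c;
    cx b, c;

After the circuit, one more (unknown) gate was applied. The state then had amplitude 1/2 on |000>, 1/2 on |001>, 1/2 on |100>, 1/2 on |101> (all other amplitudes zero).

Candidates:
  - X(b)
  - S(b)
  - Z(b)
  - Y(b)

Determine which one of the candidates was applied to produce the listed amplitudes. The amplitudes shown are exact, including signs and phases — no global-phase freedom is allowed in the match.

It was X(b) that produced the state shown.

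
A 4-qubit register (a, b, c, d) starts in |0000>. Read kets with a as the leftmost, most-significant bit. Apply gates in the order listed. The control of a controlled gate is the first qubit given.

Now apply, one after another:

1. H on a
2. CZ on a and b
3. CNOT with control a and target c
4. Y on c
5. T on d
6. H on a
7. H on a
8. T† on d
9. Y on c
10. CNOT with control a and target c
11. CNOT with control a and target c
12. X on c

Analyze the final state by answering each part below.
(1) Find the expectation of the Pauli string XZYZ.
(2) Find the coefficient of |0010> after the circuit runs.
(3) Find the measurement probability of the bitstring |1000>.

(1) The expectation value of XZYZ is 0. Key observation: gates 3-10 undo each other exactly, leaving only the rest of the circuit to track.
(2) The final state's coefficient on |0010> equals sqrt(2)/2.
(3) A full measurement returns |1000> with probability 1/2.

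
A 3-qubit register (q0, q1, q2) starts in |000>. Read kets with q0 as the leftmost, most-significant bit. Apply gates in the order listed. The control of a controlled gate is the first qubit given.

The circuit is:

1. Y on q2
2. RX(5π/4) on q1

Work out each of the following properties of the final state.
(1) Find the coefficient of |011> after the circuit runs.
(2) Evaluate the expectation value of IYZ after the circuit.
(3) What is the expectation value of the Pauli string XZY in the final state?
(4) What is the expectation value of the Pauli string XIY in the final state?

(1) The final state's coefficient on |011> equals sqrt(sqrt(2) + 2)/2.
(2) In the final state, IYZ has expectation -sqrt(2)/2.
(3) The expectation value of XZY is 0.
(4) In the final state, XIY has expectation 0.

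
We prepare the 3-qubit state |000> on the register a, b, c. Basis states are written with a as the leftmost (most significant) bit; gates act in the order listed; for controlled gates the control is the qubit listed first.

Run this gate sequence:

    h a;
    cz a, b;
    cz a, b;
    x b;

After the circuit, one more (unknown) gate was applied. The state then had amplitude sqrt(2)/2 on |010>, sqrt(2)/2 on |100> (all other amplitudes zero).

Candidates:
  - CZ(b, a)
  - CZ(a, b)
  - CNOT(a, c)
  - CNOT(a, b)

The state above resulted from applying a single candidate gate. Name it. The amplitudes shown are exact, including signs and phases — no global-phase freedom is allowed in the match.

The unique candidate consistent with the amplitudes is CNOT(a, b).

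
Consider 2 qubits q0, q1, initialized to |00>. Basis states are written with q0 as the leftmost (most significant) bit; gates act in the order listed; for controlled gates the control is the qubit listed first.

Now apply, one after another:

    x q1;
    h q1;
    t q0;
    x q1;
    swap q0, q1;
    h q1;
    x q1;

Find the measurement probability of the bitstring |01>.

A full measurement returns |01> with probability 1/4.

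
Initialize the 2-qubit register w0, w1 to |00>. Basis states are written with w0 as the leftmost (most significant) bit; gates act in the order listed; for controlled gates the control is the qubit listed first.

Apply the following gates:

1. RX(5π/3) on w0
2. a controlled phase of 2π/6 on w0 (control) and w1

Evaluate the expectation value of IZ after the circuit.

The observable IZ averages to 1.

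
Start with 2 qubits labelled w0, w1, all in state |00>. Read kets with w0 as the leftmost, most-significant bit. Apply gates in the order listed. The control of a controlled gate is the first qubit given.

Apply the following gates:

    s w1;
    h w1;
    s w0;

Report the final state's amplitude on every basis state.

The final amplitudes are sqrt(2)/2 on |00>, sqrt(2)/2 on |01>, 0 on |10>, 0 on |11>.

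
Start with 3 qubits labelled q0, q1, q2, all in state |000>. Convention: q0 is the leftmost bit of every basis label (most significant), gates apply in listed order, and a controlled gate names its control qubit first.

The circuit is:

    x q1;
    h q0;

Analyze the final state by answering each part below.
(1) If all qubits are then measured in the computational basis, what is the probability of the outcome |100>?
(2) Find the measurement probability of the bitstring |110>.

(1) A full measurement returns |100> with probability 0.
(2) The probability of measuring |110> is 1/2.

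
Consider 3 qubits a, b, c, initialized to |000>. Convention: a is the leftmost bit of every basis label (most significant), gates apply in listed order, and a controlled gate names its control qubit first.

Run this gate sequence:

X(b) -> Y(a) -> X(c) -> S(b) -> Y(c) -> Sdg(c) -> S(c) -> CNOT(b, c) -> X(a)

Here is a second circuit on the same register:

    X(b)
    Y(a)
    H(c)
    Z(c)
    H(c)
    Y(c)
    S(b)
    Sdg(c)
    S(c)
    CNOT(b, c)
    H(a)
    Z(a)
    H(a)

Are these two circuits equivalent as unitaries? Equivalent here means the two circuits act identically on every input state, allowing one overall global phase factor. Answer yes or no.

Yes, they are equivalent — the unitaries differ by at most a global phase.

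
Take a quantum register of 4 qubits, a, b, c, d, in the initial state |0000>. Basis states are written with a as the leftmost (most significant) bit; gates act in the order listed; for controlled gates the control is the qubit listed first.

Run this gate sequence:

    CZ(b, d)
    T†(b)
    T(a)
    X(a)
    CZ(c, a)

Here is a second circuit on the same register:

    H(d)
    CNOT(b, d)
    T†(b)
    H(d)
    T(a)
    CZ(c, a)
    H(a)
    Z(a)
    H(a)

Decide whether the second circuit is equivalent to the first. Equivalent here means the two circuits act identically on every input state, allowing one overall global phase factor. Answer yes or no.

No, they are not equivalent — no single phase factor reconciles the two unitaries.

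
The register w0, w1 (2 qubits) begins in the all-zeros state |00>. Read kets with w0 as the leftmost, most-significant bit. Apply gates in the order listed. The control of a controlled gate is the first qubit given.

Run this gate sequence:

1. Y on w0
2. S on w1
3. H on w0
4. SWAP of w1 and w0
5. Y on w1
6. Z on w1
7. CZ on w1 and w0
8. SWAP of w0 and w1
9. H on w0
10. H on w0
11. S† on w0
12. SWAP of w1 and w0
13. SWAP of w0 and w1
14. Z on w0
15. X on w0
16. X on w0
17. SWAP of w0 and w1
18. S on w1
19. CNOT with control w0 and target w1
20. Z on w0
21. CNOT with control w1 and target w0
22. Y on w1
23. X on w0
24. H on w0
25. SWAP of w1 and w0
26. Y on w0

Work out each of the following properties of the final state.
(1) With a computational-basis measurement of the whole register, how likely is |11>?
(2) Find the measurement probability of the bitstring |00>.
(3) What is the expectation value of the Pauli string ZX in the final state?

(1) The probability of measuring |11> is 1/4.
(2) Outcome |00> occurs with probability 1/4.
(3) The observable ZX averages to -1.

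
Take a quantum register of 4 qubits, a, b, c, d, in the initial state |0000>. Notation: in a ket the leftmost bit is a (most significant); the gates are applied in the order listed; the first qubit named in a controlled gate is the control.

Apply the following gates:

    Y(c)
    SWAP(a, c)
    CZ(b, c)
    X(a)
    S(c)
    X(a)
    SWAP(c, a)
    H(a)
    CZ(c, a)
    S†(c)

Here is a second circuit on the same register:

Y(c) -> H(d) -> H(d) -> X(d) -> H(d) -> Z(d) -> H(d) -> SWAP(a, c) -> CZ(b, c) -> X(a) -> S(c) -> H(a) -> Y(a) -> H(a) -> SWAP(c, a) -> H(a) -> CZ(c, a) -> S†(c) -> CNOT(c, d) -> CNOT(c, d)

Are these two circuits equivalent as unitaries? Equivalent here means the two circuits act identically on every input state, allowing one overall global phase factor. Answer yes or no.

No: there is an input state on which the two circuits produce genuinely different outputs (not merely differing by a phase).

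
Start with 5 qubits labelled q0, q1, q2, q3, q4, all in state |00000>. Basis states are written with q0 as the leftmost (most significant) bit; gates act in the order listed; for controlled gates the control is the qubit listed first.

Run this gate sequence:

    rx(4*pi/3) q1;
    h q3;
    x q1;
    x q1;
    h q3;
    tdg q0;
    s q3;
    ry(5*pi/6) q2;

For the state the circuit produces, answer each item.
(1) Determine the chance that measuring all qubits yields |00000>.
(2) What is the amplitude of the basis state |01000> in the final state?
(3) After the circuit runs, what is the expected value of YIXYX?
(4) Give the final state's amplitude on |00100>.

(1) Outcome |00000> occurs with probability 1/8 - sqrt(3)/16. Key observation: the block from step 2 through step 5 cancels to the identity and can be dropped.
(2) The final state's coefficient on |01000> equals I*(-3*sqrt(2) + sqrt(6))/8.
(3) The expectation value of YIXYX is 0.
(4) The final state's coefficient on |00100> equals -sqrt(6)/8 - sqrt(2)/8.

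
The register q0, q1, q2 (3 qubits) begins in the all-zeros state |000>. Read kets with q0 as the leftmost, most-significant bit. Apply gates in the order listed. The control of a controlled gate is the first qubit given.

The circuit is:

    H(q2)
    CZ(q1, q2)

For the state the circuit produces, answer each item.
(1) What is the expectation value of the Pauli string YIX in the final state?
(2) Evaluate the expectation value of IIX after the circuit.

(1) In the final state, YIX has expectation 0.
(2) The expectation value of IIX is 1.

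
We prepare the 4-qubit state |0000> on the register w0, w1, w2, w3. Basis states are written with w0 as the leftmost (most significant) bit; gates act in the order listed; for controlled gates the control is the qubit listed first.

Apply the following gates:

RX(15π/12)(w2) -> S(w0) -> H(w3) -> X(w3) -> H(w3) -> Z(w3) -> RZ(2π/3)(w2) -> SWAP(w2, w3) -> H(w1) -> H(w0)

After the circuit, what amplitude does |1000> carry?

The amplitude on |1000> is sqrt(2 - sqrt(2))*exp(2*I*pi/3)/4. Key observation: steps 3-6 multiply out to the identity, so the circuit reduces to the remaining gates.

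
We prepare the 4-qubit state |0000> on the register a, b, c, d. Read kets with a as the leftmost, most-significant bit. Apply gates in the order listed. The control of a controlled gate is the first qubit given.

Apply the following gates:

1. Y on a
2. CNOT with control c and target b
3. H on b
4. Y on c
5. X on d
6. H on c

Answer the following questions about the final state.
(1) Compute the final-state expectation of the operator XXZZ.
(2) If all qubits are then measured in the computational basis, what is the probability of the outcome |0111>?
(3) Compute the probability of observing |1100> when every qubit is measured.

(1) The expectation value of XXZZ is 0.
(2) A full measurement returns |0111> with probability 0.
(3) The probability of measuring |1100> is 0.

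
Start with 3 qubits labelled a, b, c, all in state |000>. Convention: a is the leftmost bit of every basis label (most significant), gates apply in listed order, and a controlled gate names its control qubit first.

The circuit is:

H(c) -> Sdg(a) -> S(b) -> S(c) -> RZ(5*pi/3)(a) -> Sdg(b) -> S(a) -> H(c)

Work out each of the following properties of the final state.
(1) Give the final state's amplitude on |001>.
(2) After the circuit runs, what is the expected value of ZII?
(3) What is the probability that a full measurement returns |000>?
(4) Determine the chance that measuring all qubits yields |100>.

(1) |001> carries amplitude (-1 + I)*exp(I*pi/6)/2 in the final state.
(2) In the final state, ZII has expectation 1.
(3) The probability of measuring |000> is 1/2.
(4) A full measurement returns |100> with probability 0.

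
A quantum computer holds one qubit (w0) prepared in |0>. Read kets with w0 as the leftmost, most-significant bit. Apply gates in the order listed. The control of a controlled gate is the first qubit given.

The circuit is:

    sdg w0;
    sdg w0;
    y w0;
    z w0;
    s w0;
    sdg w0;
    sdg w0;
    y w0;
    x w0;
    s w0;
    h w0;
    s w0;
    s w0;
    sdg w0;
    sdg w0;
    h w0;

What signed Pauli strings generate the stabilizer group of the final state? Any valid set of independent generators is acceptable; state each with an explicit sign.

The stabilizer group can be generated by -Z, among other valid generating sets.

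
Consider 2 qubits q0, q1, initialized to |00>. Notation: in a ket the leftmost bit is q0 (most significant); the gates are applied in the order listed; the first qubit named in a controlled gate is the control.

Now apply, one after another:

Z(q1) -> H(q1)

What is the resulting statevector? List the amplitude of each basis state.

The resulting statevector has amplitude sqrt(2)/2 on |00>, sqrt(2)/2 on |01>, 0 on |10>, 0 on |11>.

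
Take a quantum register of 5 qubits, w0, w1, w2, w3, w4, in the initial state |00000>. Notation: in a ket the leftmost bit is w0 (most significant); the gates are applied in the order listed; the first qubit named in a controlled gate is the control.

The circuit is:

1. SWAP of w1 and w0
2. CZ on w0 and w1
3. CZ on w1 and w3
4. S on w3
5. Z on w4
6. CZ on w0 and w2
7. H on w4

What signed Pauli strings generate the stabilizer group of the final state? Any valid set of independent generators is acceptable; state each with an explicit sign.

One valid set of independent stabilizer generators is +IIIIX, +ZIIII, +IZIII, +IIZII, +IIIZI (any independent generating set of the same group is equally correct).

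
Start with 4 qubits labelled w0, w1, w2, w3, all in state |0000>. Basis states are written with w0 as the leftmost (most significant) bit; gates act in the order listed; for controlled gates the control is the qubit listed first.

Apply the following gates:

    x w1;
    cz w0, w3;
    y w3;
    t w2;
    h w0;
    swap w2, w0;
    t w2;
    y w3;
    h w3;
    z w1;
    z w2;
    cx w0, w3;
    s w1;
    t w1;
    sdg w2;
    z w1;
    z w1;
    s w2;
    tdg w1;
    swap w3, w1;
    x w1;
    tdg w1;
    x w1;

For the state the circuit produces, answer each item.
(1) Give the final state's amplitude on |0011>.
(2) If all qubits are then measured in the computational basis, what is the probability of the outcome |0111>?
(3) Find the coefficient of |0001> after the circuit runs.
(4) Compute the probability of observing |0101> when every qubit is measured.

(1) |0011> carries amplitude I/2 in the final state. Key observation: steps 14-19 multiply out to the identity, so the circuit reduces to the remaining gates.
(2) Outcome |0111> occurs with probability 1/4.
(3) |0001> carries amplitude -exp(I*pi/4)/2 in the final state.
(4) Outcome |0101> occurs with probability 1/4.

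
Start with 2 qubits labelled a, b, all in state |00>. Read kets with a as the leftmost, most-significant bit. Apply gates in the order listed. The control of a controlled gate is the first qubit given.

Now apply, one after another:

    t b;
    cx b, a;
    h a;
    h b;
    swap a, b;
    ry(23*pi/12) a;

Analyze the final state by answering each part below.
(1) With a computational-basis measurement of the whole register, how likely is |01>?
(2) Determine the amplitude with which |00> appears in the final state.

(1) A full measurement returns |01> with probability -sqrt(2)/16 + sqrt(6)/16 + 1/4.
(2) The amplitude on |00> is -sqrt(3*sqrt(2) + 6)/8 - sqrt(sqrt(2) + 2)/8 - sqrt(2 - sqrt(2))/8 + sqrt(6 - 3*sqrt(2))/8.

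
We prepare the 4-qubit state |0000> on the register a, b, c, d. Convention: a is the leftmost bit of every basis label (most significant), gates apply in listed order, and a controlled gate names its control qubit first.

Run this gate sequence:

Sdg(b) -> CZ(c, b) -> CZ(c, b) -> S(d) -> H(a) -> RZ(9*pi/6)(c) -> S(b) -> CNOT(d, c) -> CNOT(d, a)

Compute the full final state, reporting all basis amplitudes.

The final amplitudes are -sqrt(2)*exp(I*pi/4)/2 on |0000>, -sqrt(2)*exp(I*pi/4)/2 on |1000>, and 0 on every other basis state. Key observation: steps 2-3 multiply out to the identity, so the circuit reduces to the remaining gates.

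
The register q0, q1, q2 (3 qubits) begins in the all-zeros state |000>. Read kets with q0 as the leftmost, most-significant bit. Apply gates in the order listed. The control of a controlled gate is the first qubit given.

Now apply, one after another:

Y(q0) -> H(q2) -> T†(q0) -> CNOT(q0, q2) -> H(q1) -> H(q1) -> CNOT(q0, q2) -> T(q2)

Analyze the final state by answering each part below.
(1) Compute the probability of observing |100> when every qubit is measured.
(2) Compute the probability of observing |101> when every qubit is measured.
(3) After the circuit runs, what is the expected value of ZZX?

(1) A full measurement returns |100> with probability 1/2. Key observation: gates 4-7 undo each other exactly, leaving only the rest of the circuit to track.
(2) Outcome |101> occurs with probability 1/2.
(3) The observable ZZX averages to -sqrt(2)/2.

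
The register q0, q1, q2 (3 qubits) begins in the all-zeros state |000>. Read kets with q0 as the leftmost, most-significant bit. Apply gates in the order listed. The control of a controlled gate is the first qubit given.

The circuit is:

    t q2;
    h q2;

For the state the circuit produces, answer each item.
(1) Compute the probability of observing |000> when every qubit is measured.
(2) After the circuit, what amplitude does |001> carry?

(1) A full measurement returns |000> with probability 1/2.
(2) The amplitude on |001> is sqrt(2)/2.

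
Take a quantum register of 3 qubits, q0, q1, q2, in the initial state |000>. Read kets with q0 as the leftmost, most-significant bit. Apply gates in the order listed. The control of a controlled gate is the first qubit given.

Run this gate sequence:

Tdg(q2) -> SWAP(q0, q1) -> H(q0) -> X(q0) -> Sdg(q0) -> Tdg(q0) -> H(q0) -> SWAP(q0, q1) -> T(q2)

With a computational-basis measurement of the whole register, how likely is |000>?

A full measurement returns |000> with probability 1/2 - sqrt(2)/4.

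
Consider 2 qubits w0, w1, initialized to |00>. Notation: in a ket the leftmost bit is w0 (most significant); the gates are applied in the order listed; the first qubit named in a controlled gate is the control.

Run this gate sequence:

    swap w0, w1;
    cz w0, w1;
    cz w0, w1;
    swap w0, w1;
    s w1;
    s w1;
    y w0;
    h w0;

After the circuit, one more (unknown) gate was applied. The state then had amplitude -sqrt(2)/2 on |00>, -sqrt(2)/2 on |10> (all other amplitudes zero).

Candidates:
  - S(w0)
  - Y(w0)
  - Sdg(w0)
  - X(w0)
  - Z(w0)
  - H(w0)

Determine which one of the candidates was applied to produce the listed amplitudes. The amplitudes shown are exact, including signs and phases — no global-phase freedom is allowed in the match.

The unique candidate consistent with the amplitudes is Y(w0). Key observation: gates 1-4 undo each other exactly, leaving only the rest of the circuit to track.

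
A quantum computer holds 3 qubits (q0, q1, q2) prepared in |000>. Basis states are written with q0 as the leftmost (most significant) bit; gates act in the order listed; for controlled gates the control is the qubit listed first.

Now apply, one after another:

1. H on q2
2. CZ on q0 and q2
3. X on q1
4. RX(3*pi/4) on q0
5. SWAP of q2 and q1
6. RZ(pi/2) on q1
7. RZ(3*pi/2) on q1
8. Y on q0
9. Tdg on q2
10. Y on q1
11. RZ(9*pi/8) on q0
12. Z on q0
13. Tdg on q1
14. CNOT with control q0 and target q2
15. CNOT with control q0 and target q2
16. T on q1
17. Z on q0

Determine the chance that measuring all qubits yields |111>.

Outcome |111> occurs with probability 1/4 - sqrt(2)/8. Key observation: the block from step 12 through step 17 cancels to the identity and can be dropped.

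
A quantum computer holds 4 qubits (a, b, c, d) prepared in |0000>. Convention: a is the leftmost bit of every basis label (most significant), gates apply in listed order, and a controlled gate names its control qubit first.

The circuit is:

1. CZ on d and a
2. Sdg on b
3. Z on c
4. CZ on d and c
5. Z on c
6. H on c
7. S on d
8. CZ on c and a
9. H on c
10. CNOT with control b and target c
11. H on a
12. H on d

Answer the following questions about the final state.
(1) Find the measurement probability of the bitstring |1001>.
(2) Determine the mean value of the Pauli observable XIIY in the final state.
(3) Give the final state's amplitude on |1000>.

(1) A full measurement returns |1001> with probability 1/4.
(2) The expectation value of XIIY is 0.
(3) The final state's coefficient on |1000> equals 1/2.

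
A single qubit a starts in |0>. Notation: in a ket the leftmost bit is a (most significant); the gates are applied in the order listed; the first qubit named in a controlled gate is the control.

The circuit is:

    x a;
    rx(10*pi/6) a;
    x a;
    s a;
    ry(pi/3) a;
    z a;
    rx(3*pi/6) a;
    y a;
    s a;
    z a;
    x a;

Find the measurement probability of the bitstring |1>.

A full measurement returns |1> with probability 1/2.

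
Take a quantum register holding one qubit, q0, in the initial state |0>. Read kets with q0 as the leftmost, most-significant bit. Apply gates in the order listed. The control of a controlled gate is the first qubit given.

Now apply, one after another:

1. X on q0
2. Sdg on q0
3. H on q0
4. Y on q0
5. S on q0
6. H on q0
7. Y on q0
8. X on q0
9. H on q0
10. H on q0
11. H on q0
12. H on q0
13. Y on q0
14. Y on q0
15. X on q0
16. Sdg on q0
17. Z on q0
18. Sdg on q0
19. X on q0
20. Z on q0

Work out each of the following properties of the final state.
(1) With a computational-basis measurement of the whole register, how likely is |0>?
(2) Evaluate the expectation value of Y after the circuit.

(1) The probability of measuring |0> is 1/2.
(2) In the final state, Y has expectation -1.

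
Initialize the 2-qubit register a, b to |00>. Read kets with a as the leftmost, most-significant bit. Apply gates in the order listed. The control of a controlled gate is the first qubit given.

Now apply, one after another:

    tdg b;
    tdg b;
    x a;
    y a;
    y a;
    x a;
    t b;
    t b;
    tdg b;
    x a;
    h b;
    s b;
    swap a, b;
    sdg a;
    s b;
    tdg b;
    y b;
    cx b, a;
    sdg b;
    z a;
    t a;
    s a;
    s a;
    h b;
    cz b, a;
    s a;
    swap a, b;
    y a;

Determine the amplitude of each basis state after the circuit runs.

After the circuit, the state carries amplitude -exp(I*pi/4)/2 on |00>, -1/2 on |01>, exp(I*pi/4)/2 on |10>, -1/2 on |11>. Key observation: steps 1-8 multiply out to the identity, so the circuit reduces to the remaining gates.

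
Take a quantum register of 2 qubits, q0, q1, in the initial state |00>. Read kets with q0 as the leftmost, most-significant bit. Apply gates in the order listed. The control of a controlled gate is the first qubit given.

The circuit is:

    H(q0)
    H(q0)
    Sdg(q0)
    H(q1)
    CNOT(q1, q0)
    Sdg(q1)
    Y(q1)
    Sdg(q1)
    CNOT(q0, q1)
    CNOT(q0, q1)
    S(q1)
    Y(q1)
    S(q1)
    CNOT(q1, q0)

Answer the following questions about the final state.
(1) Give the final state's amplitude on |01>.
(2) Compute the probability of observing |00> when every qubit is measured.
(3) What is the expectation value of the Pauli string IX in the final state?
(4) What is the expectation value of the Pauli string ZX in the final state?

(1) |01> carries amplitude sqrt(2)/2 in the final state. Key observation: the block from step 6 through step 13 cancels to the identity and can be dropped.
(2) Outcome |00> occurs with probability 1/2.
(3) The expectation value of IX is 1.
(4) In the final state, ZX has expectation 1.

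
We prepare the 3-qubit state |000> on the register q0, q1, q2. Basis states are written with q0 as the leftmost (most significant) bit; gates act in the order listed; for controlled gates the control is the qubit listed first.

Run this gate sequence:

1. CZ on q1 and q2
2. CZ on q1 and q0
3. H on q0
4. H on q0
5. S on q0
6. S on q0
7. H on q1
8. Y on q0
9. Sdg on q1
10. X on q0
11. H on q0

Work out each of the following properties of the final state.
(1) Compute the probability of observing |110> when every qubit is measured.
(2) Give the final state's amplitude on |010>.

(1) A full measurement returns |110> with probability 1/4. Key observation: the block from step 3 through step 4 cancels to the identity and can be dropped.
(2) The final state's coefficient on |010> equals 1/2.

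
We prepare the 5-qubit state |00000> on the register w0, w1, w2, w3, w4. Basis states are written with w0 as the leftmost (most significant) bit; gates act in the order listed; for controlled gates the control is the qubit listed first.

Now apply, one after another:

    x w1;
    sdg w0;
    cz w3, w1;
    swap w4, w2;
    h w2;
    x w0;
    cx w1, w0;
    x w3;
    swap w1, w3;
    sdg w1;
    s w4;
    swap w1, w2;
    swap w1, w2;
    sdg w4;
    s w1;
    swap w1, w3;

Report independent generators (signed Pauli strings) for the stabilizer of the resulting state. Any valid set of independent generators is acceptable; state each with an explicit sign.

The final state is stabilized by the group generated by +IIXII, +ZIIII, -IZIII, -IIIZI, +IIIIZ; other independent generating sets are equally valid. Key observation: the block from step 9 through step 16 cancels to the identity and can be dropped.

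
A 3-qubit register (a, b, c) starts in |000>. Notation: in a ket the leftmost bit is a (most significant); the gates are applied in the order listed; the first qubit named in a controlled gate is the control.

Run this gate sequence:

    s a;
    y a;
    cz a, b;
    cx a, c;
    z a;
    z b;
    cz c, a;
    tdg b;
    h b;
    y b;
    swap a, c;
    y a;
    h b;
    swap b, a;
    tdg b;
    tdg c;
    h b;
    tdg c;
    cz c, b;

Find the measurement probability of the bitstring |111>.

Outcome |111> occurs with probability 1/2.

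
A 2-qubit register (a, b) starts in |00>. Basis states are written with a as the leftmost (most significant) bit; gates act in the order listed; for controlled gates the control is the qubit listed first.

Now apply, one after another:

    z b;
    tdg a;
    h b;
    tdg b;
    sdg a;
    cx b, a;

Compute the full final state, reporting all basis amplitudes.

The final amplitudes are sqrt(2)/2 on |00>, 0 on |01>, 0 on |10>, -sqrt(2)*exp(3*I*pi/4)/2 on |11>.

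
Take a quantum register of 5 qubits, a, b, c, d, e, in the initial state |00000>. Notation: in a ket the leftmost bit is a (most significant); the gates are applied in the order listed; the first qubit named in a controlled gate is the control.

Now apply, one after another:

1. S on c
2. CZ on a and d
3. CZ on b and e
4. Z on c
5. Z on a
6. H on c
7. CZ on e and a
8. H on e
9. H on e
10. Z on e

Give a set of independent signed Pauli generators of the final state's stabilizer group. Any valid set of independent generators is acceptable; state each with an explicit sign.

The stabilizer group can be generated by +IIXII, +ZIIII, +IZIII, +IIIZI, +IIIIZ, among other valid generating sets. Key observation: steps 8-9 multiply out to the identity, so the circuit reduces to the remaining gates.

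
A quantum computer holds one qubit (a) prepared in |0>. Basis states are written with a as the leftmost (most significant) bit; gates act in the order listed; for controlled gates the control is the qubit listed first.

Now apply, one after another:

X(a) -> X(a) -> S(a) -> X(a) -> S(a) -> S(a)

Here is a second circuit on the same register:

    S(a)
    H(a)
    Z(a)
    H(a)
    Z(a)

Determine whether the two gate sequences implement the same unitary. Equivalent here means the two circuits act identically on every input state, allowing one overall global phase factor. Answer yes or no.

Yes — the two circuits implement the same unitary up to a global phase.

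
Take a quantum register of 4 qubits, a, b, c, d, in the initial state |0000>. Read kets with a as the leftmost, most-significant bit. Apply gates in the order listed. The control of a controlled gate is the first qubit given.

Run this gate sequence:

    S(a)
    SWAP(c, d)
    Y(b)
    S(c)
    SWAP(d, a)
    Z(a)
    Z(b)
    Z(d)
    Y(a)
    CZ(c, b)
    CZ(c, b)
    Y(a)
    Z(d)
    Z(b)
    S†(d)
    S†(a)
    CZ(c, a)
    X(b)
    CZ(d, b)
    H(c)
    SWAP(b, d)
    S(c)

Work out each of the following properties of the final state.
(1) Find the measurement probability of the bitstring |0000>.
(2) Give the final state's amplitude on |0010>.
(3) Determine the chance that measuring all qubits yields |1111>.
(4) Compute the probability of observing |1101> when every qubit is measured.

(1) A full measurement returns |0000> with probability 1/2. Key observation: the block from step 7 through step 14 cancels to the identity and can be dropped.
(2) The final state's coefficient on |0010> equals -sqrt(2)/2.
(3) Outcome |1111> occurs with probability 0.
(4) The probability of measuring |1101> is 0.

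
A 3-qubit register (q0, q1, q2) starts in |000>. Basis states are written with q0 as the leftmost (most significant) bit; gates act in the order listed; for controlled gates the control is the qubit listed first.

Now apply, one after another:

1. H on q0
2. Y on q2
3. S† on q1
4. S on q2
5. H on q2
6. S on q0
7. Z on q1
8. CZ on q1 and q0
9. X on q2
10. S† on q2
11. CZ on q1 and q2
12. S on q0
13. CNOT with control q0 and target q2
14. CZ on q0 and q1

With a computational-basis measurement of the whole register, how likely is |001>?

Outcome |001> occurs with probability 1/4.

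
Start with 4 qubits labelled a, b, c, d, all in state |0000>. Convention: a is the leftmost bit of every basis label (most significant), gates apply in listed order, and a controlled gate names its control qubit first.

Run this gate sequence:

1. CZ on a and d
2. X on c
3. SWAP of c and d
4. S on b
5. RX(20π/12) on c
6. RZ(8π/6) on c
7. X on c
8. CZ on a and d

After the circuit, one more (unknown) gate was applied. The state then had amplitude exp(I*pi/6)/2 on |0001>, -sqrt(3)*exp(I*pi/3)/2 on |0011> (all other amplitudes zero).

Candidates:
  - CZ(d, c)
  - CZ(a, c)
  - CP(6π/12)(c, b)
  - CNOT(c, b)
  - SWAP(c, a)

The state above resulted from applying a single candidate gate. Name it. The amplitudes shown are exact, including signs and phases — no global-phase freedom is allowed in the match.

The applied gate was CZ(d, c).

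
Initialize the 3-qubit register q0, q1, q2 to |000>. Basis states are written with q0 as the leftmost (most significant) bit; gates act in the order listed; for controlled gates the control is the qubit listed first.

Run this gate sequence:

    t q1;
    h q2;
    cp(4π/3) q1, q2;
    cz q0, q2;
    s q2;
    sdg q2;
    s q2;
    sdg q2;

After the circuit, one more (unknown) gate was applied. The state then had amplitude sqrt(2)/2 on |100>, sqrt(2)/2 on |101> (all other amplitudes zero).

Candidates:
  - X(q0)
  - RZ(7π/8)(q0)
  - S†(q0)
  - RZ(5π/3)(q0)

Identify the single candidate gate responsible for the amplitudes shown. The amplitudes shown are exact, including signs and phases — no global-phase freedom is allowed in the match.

The applied gate was X(q0). Key observation: gates 5-8 undo each other exactly, leaving only the rest of the circuit to track.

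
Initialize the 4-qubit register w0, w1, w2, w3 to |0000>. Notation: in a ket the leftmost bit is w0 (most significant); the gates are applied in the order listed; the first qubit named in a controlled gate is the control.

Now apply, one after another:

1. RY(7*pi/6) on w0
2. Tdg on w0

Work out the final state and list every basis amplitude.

After the circuit, the state carries amplitude -sqrt(6)/4 + sqrt(2)/4 on |0000>, (-sqrt(6) - sqrt(2))*exp(3*I*pi/4)/4 on |1000>, and 0 on every other basis state.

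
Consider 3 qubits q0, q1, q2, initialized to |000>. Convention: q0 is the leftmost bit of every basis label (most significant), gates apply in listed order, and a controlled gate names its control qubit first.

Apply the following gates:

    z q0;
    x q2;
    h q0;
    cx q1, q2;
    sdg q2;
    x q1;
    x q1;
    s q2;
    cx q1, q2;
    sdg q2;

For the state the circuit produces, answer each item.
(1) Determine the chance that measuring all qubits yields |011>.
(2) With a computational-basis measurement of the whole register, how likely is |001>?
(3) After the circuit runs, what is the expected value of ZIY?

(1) A full measurement returns |011> with probability 0.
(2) The probability of measuring |001> is 1/2.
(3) The expectation value of ZIY is 0.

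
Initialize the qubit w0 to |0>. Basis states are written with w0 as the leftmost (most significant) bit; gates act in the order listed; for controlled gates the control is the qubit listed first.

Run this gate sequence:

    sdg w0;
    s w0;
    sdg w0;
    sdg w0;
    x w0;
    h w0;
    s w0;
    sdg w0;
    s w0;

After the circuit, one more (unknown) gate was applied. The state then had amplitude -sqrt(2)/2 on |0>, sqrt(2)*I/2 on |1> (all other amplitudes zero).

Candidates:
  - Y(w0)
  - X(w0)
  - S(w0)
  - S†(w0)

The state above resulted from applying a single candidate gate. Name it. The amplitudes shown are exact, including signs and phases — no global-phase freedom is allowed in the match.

The unique candidate consistent with the amplitudes is Y(w0).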